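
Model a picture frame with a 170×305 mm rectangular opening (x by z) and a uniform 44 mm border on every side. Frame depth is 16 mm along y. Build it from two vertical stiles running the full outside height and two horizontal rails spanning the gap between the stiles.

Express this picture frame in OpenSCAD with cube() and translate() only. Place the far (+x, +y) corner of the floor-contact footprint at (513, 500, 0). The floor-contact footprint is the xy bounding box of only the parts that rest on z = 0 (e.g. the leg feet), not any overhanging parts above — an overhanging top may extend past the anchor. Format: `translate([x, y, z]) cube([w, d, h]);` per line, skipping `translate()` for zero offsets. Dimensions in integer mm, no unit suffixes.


translate([255, 484, 0]) cube([44, 16, 393]);
translate([469, 484, 0]) cube([44, 16, 393]);
translate([299, 484, 0]) cube([170, 16, 44]);
translate([299, 484, 349]) cube([170, 16, 44]);


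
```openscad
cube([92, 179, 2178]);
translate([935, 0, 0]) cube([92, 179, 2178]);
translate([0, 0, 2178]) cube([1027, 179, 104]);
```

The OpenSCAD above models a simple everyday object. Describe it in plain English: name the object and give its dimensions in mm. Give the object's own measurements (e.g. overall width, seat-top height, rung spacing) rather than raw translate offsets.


A door frame. The clear opening is 843 mm wide and 2178 mm high. Two 92 mm wide jambs, 179 mm deep, stand either side of the opening from the floor to the top of the opening. A 104 mm thick head sits across the top of both jambs, spanning the full outside width of the frame.


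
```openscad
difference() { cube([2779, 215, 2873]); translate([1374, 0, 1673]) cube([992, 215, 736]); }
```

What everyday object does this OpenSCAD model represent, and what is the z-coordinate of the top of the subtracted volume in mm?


A wall with a window opening. The window head height is 2409 mm.

A wall with a rectangular opening subtracted — a window. Sill at z = 1673, opening 736 mm tall, so the head is at 1673 + 736 = 2409 mm.


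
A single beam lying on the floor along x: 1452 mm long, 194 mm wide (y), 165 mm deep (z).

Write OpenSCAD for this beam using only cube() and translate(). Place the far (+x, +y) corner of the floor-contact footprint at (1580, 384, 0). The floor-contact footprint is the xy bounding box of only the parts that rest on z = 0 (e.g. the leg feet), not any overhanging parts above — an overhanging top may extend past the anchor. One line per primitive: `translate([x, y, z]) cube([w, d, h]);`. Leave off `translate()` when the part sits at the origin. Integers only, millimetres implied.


translate([128, 190, 0]) cube([1452, 194, 165]);


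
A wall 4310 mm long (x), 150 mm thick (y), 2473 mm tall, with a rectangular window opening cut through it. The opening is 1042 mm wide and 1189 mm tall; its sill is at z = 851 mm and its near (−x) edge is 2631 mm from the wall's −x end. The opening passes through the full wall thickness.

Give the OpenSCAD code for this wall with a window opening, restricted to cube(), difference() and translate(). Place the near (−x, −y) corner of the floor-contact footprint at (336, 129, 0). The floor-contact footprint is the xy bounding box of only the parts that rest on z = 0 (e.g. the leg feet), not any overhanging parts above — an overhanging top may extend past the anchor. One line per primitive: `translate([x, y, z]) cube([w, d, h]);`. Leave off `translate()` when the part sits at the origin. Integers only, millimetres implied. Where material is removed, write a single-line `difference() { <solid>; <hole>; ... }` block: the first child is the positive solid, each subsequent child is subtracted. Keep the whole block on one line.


difference() { translate([336, 129, 0]) cube([4310, 150, 2473]); translate([2967, 129, 851]) cube([1042, 150, 1189]); }


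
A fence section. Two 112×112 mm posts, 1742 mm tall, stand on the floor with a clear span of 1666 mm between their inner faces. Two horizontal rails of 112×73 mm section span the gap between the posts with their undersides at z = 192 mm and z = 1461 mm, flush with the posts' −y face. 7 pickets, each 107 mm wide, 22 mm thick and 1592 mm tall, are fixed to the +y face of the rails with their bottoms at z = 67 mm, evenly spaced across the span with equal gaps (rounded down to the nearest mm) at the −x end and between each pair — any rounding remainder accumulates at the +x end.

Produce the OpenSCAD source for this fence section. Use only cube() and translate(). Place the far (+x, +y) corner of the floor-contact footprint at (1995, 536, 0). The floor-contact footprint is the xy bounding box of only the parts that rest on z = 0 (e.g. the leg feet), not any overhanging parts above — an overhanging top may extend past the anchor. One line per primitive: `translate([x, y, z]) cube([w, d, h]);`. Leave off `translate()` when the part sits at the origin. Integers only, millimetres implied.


translate([105, 424, 0]) cube([112, 112, 1742]);
translate([1883, 424, 0]) cube([112, 112, 1742]);
translate([217, 424, 192]) cube([1666, 112, 73]);
translate([217, 424, 1461]) cube([1666, 112, 73]);
translate([331, 536, 67]) cube([107, 22, 1592]);
translate([552, 536, 67]) cube([107, 22, 1592]);
translate([773, 536, 67]) cube([107, 22, 1592]);
translate([994, 536, 67]) cube([107, 22, 1592]);
translate([1215, 536, 67]) cube([107, 22, 1592]);
translate([1436, 536, 67]) cube([107, 22, 1592]);
translate([1657, 536, 67]) cube([107, 22, 1592]);


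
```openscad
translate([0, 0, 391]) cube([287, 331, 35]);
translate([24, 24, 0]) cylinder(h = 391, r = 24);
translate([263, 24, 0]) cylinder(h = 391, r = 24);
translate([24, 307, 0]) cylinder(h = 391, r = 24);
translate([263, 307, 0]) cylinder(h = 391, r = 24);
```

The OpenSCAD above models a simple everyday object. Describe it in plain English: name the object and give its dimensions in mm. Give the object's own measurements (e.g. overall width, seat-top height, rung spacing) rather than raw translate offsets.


A simple wooden stool: a rectangular seat 287 mm (x) by 331 mm (y), 35 mm thick, top face at z = 426 mm, on four round legs, each 48 mm in diameter. The legs rest on z = 0, each leg's axis is inset half a diameter from the nearest pair of seat edges (so the leg's bounding box is flush with the corner).


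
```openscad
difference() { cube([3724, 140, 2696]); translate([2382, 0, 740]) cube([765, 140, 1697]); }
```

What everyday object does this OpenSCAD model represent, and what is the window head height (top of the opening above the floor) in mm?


A wall with a window opening. The window head height is 2437 mm.

A wall with a rectangular opening subtracted — a window. Sill at z = 740, opening 1697 mm tall, so the head is at 740 + 1697 = 2437 mm.


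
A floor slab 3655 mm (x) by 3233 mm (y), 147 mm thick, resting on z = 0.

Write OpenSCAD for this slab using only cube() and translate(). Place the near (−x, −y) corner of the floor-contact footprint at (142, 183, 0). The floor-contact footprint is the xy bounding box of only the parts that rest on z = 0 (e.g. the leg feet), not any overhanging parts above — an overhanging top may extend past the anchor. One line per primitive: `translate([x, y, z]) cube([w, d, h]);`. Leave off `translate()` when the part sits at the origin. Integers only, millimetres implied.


translate([142, 183, 0]) cube([3655, 3233, 147]);


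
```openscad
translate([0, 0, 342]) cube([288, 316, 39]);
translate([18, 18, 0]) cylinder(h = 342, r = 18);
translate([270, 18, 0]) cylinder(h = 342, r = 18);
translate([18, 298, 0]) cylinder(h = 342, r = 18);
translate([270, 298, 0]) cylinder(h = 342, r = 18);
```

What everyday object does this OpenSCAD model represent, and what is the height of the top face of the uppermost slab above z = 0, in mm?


A stool. The seat height is 381 mm.

A 288×316×39 slab at z = 342 on four corner cylinders — a stool. The seat top is 342 + 39 = 381 mm.


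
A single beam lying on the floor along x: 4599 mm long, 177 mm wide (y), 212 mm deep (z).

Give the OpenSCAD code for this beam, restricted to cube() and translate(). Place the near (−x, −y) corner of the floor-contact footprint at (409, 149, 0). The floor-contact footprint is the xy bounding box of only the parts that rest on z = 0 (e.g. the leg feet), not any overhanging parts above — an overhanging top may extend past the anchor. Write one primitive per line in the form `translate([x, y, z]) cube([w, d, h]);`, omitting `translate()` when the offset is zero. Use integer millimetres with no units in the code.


translate([409, 149, 0]) cube([4599, 177, 212]);


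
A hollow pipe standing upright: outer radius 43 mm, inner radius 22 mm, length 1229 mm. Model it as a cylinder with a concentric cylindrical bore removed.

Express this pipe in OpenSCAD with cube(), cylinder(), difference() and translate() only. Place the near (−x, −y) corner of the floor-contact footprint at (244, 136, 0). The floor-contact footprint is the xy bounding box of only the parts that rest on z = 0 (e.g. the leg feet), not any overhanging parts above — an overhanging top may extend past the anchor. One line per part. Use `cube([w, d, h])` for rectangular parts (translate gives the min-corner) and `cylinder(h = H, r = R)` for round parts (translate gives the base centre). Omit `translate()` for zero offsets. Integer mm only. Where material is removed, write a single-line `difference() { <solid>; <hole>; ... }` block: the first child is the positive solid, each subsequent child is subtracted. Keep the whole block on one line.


difference() { translate([287, 179, 0]) cylinder(h = 1229, r = 43); translate([287, 179, 0]) cylinder(h = 1229, r = 22); }


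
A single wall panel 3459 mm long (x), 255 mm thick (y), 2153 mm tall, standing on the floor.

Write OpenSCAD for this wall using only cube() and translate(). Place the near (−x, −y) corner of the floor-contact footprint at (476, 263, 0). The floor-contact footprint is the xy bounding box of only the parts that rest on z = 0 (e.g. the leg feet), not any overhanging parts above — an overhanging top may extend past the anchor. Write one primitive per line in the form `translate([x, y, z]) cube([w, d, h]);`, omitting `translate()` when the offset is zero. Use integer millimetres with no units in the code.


translate([476, 263, 0]) cube([3459, 255, 2153]);


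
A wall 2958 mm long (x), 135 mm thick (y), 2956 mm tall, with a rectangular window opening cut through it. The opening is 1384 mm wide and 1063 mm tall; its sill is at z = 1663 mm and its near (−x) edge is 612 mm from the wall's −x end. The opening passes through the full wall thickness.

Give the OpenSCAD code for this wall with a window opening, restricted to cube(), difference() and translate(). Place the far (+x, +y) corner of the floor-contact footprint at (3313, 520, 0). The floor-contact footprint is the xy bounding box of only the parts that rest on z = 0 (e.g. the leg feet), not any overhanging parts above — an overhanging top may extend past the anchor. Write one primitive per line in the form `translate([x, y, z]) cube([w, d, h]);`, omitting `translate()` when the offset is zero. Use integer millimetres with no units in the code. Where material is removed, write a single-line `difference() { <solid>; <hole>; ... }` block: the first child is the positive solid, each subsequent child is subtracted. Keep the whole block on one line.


difference() { translate([355, 385, 0]) cube([2958, 135, 2956]); translate([967, 385, 1663]) cube([1384, 135, 1063]); }


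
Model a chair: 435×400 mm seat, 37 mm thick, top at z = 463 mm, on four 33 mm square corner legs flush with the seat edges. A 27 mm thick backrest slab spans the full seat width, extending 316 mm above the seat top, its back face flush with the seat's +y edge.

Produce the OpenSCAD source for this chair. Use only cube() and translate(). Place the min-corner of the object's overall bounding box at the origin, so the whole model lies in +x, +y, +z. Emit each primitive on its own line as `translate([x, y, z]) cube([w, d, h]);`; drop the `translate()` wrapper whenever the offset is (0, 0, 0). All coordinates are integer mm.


// leg_h = 463 - 37 = 426
translate([0, 0, 426]) cube([435, 400, 37]);
cube([33, 33, 426]);
translate([402, 0, 0]) cube([33, 33, 426]);
translate([0, 367, 0]) cube([33, 33, 426]);
translate([402, 367, 0]) cube([33, 33, 426]);
translate([0, 373, 463]) cube([435, 27, 316]);


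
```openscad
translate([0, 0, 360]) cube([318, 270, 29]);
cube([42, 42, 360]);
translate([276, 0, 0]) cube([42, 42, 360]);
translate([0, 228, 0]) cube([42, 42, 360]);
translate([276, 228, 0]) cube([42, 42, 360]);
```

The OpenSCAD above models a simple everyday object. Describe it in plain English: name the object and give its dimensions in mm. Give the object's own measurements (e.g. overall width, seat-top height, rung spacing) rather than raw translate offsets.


A simple wooden stool: a rectangular seat 318 mm (x) by 270 mm (y), 29 mm thick, top face at z = 389 mm, on four square legs, each 42×42 mm in cross-section. The legs rest on z = 0, each flush with a corner of the seat.


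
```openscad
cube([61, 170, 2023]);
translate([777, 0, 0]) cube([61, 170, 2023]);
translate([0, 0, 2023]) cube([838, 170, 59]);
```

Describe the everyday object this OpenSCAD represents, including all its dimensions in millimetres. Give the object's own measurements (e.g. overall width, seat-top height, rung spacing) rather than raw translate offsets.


A door frame. The clear opening is 716 mm wide and 2023 mm high. Two 61 mm wide jambs, 170 mm deep, stand either side of the opening from the floor to the top of the opening. A 59 mm thick head sits across the top of both jambs, spanning the full outside width of the frame.


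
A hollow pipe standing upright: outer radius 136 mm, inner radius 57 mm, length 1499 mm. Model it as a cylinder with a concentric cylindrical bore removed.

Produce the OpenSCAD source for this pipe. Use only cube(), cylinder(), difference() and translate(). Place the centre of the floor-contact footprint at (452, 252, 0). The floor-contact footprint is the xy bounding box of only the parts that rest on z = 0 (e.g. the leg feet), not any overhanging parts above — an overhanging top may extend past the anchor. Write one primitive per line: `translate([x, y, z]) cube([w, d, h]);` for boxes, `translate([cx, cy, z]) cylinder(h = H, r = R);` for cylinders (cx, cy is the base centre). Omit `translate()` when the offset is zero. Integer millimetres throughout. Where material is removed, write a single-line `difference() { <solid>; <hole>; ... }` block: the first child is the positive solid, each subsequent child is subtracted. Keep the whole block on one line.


difference() { translate([452, 252, 0]) cylinder(h = 1499, r = 136); translate([452, 252, 0]) cylinder(h = 1499, r = 57); }


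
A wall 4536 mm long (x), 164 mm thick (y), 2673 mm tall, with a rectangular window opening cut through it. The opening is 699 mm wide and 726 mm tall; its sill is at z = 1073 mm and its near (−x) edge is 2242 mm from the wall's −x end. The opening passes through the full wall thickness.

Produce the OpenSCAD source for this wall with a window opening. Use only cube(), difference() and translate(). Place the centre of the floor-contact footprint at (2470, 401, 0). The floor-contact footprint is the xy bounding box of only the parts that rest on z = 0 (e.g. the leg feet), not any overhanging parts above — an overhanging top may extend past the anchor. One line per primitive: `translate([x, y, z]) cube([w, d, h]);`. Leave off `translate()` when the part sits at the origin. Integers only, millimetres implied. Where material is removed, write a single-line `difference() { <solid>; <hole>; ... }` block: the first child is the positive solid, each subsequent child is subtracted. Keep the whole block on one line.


difference() { translate([202, 319, 0]) cube([4536, 164, 2673]); translate([2444, 319, 1073]) cube([699, 164, 726]); }


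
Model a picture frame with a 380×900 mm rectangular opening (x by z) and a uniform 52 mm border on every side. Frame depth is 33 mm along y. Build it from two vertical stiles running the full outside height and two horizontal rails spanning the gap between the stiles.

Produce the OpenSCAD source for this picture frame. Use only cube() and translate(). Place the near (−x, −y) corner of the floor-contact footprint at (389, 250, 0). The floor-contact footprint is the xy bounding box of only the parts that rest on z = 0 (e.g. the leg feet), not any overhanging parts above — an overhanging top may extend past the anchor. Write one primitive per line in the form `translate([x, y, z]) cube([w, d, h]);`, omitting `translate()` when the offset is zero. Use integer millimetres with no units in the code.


translate([389, 250, 0]) cube([52, 33, 1004]);
translate([821, 250, 0]) cube([52, 33, 1004]);
translate([441, 250, 0]) cube([380, 33, 52]);
translate([441, 250, 952]) cube([380, 33, 52]);


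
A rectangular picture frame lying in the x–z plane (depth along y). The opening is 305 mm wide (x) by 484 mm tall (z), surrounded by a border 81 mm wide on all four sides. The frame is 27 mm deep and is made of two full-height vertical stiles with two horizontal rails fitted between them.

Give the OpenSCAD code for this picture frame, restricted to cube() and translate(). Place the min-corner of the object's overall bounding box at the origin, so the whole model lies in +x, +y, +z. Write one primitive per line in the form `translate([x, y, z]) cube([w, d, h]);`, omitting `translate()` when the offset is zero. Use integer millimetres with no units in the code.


cube([81, 27, 646]);
translate([386, 0, 0]) cube([81, 27, 646]);
translate([81, 0, 0]) cube([305, 27, 81]);
translate([81, 0, 565]) cube([305, 27, 81]);


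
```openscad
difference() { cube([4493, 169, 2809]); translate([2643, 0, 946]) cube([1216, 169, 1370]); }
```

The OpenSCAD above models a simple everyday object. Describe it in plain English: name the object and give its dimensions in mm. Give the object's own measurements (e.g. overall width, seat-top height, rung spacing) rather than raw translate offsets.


A wall 4493 mm long (x), 169 mm thick (y), 2809 mm tall, with a rectangular window opening cut through it. The opening is 1216 mm wide and 1370 mm tall; its sill is at z = 946 mm and its near (−x) edge is 2643 mm from the wall's −x end. The opening passes through the full wall thickness.


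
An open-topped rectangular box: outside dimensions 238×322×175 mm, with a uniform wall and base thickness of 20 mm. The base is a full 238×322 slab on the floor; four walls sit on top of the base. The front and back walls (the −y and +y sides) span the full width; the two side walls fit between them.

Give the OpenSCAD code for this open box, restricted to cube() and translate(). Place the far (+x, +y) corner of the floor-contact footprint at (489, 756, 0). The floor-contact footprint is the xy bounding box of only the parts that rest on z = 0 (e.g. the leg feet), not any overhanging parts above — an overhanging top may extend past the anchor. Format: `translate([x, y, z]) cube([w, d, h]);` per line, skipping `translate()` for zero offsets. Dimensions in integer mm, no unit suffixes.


translate([251, 434, 0]) cube([238, 322, 20]);
translate([251, 434, 20]) cube([238, 20, 155]);
translate([251, 736, 20]) cube([238, 20, 155]);
translate([251, 454, 20]) cube([20, 282, 155]);
translate([469, 454, 20]) cube([20, 282, 155]);


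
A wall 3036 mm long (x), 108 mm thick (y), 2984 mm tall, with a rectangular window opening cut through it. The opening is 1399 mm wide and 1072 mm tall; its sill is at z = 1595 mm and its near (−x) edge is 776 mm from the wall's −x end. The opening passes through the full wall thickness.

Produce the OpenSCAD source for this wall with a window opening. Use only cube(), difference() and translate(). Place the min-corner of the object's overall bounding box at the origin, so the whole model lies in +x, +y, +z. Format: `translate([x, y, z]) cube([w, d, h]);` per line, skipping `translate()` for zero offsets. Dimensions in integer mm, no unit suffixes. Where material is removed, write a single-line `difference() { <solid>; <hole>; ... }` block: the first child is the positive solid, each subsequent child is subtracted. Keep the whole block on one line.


difference() { cube([3036, 108, 2984]); translate([776, 0, 1595]) cube([1399, 108, 1072]); }


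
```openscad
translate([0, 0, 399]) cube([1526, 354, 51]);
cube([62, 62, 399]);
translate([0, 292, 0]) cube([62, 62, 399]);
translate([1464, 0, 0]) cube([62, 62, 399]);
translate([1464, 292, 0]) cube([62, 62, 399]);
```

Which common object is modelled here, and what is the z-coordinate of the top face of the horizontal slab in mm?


A bench. The seat-top height is 450 mm.

A long slab on four corner posts — a bench. The slab sits at z = 399 with thickness 51, so the top is 399 + 51 = 450 mm.


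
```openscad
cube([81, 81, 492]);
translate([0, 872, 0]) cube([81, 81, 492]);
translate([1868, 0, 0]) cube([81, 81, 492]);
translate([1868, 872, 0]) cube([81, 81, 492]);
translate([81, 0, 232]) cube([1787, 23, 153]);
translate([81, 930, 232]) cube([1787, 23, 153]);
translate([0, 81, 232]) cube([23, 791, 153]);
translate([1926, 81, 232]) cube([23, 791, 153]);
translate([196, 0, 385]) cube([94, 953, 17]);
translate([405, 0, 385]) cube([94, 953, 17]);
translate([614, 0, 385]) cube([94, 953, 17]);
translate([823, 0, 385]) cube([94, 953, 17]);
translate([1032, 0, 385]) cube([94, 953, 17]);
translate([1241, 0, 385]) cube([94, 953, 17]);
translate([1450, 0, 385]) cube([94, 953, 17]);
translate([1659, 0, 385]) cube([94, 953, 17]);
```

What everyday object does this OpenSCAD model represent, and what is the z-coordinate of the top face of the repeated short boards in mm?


A bed frame. The slat-top height is 402 mm.

Four posts, four rails, and a row of slats — a bed frame. Slats sit on the rails at z = 232 + 153 = 385; with slat thickness 17, the top is 402 mm.


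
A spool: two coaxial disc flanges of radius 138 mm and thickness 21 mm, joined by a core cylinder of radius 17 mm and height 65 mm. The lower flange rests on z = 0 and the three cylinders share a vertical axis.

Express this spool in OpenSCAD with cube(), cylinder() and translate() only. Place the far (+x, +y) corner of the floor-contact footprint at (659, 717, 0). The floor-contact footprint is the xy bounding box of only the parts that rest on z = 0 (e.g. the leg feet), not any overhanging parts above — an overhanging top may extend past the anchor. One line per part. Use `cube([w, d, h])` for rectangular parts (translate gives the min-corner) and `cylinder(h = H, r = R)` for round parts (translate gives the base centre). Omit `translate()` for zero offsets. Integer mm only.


translate([521, 579, 0]) cylinder(h = 21, r = 138);
translate([521, 579, 21]) cylinder(h = 65, r = 17);
translate([521, 579, 86]) cylinder(h = 21, r = 138);


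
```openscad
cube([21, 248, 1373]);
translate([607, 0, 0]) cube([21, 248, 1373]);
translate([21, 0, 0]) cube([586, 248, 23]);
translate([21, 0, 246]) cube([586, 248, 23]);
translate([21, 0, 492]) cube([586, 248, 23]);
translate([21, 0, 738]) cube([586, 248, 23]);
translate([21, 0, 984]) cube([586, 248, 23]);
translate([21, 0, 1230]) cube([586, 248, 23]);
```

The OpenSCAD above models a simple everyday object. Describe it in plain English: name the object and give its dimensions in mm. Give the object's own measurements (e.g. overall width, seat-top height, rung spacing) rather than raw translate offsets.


An open bookshelf. Two side panels, each 21 mm thick, 248 mm deep and 1373 mm tall, stand 628 mm apart (outside-to-outside). Between them sit 6 shelves, each 23 mm thick and 248 mm deep, spanning the full gap between the sides. The bottom shelf rests on the floor (its underside at z = 0) and the clear gap between one shelf's top and the next shelf's underside is 223 mm.


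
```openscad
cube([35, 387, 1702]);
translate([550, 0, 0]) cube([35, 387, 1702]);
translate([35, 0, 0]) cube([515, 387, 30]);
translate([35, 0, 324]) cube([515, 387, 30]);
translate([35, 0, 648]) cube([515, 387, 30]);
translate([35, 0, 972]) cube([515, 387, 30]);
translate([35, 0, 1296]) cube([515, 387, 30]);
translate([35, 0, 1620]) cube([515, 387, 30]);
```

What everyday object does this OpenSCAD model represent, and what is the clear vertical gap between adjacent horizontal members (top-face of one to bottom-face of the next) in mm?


A bookshelf. The clear shelf gap is 294 mm.

Two tall side panels with 6 horizontal boards between them — a bookshelf. The first two shelf undersides are at z = 0 and z = 324; with shelf thickness 30, the clear gap is 324 − 0 − 30 = 294 mm.


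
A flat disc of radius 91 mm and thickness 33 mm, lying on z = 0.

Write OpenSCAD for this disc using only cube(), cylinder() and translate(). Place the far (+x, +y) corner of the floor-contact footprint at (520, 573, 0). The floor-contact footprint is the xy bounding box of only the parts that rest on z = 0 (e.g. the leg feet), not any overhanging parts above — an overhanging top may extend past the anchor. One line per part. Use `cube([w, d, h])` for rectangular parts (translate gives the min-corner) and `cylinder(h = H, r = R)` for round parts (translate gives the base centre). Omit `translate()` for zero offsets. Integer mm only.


translate([429, 482, 0]) cylinder(h = 33, r = 91);


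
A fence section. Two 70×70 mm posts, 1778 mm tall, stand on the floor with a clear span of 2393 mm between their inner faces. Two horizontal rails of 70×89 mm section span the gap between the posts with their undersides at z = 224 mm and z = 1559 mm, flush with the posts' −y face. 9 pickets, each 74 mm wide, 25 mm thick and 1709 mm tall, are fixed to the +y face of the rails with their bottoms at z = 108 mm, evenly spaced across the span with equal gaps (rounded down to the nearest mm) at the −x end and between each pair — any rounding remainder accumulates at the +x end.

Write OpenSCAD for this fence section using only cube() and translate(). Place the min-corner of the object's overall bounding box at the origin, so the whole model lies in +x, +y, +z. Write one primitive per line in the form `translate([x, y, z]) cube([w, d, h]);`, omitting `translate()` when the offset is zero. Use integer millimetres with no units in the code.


cube([70, 70, 1778]);
translate([2463, 0, 0]) cube([70, 70, 1778]);
translate([70, 0, 224]) cube([2393, 70, 89]);
translate([70, 0, 1559]) cube([2393, 70, 89]);
translate([242, 70, 108]) cube([74, 25, 1709]);
translate([488, 70, 108]) cube([74, 25, 1709]);
translate([734, 70, 108]) cube([74, 25, 1709]);
translate([980, 70, 108]) cube([74, 25, 1709]);
translate([1226, 70, 108]) cube([74, 25, 1709]);
translate([1472, 70, 108]) cube([74, 25, 1709]);
translate([1718, 70, 108]) cube([74, 25, 1709]);
translate([1964, 70, 108]) cube([74, 25, 1709]);
translate([2210, 70, 108]) cube([74, 25, 1709]);


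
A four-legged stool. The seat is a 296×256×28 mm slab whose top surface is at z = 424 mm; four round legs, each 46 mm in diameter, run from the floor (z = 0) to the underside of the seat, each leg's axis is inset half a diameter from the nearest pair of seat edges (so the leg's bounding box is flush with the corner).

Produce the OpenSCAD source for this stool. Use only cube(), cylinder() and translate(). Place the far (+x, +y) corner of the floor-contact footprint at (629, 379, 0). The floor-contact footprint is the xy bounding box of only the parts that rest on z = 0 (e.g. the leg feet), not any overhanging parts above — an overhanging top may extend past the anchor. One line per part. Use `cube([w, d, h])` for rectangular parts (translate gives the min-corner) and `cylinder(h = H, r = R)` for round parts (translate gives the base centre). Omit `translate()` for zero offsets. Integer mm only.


translate([333, 123, 396]) cube([296, 256, 28]);
translate([356, 146, 0]) cylinder(h = 396, r = 23);
translate([606, 146, 0]) cylinder(h = 396, r = 23);
translate([356, 356, 0]) cylinder(h = 396, r = 23);
translate([606, 356, 0]) cylinder(h = 396, r = 23);


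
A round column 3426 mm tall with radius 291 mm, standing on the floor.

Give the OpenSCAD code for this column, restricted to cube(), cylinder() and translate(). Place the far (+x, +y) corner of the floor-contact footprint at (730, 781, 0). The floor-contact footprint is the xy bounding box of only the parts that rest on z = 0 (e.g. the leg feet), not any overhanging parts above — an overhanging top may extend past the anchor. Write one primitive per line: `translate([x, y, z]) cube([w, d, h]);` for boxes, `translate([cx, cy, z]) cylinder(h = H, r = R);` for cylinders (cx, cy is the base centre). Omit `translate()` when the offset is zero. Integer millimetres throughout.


translate([439, 490, 0]) cylinder(h = 3426, r = 291);


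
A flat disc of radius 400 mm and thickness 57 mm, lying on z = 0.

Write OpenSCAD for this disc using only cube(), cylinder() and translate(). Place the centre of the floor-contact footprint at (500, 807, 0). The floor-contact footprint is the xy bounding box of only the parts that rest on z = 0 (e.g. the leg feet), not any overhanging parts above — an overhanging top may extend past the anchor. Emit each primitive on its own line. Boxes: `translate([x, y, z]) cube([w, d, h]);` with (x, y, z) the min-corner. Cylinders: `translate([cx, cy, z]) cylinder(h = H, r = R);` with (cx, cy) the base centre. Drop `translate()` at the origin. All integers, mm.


translate([500, 807, 0]) cylinder(h = 57, r = 400);


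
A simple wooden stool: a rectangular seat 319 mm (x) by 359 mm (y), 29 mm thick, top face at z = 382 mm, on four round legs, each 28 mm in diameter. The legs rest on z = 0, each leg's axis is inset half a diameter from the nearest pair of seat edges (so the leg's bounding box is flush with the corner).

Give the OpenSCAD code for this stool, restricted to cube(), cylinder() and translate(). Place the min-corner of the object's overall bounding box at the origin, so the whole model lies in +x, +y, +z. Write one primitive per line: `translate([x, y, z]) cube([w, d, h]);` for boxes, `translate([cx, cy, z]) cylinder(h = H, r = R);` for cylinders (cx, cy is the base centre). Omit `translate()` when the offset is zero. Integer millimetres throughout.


// leg_h = 382 - 29 = 353
translate([0, 0, 353]) cube([319, 359, 29]);
translate([14, 14, 0]) cylinder(h = 353, r = 14);
translate([305, 14, 0]) cylinder(h = 353, r = 14);
translate([14, 345, 0]) cylinder(h = 353, r = 14);
translate([305, 345, 0]) cylinder(h = 353, r = 14);


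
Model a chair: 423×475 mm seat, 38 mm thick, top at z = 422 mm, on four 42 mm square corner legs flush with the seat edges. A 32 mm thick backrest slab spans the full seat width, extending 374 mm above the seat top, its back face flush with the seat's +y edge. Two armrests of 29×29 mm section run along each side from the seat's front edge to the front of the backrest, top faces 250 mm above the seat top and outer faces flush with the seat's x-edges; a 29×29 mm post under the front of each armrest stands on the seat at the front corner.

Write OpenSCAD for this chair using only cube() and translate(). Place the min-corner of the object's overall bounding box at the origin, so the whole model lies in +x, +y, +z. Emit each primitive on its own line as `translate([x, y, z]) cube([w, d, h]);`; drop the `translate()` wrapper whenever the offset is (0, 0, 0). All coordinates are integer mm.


translate([0, 0, 384]) cube([423, 475, 38]);
cube([42, 42, 384]);
translate([381, 0, 0]) cube([42, 42, 384]);
translate([0, 433, 0]) cube([42, 42, 384]);
translate([381, 433, 0]) cube([42, 42, 384]);
translate([0, 443, 422]) cube([423, 32, 374]);
translate([0, 0, 643]) cube([29, 443, 29]);
translate([394, 0, 643]) cube([29, 443, 29]);
translate([0, 0, 422]) cube([29, 29, 221]);
translate([394, 0, 422]) cube([29, 29, 221]);


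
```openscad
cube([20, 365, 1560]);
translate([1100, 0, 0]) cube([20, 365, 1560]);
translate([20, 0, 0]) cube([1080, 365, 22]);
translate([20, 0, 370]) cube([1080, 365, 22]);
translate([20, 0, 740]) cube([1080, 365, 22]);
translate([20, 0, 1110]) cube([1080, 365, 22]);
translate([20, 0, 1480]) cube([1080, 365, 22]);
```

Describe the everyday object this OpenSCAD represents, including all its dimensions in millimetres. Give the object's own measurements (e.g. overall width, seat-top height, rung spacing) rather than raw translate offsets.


An open bookshelf. Two side panels, each 20 mm thick, 365 mm deep and 1560 mm tall, stand 1120 mm apart (outside-to-outside). Between them sit 5 shelves, each 22 mm thick and 365 mm deep, spanning the full gap between the sides. The bottom shelf rests on the floor (its underside at z = 0) and the clear gap between one shelf's top and the next shelf's underside is 348 mm.


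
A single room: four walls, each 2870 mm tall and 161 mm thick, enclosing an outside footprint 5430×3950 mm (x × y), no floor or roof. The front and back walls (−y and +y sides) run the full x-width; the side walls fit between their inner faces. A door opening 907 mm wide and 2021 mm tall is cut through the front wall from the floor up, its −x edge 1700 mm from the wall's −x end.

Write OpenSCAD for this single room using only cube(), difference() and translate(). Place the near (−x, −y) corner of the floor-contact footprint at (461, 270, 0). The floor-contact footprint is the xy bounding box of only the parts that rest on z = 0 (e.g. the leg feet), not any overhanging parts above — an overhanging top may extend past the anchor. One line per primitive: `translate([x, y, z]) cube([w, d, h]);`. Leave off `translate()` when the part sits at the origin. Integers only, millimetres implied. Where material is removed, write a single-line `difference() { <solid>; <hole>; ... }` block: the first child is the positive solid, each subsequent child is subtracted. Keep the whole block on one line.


difference() { translate([461, 270, 0]) cube([5430, 161, 2870]); translate([2161, 270, 0]) cube([907, 161, 2021]); }
translate([461, 4059, 0]) cube([5430, 161, 2870]);
translate([461, 431, 0]) cube([161, 3628, 2870]);
translate([5730, 431, 0]) cube([161, 3628, 2870]);


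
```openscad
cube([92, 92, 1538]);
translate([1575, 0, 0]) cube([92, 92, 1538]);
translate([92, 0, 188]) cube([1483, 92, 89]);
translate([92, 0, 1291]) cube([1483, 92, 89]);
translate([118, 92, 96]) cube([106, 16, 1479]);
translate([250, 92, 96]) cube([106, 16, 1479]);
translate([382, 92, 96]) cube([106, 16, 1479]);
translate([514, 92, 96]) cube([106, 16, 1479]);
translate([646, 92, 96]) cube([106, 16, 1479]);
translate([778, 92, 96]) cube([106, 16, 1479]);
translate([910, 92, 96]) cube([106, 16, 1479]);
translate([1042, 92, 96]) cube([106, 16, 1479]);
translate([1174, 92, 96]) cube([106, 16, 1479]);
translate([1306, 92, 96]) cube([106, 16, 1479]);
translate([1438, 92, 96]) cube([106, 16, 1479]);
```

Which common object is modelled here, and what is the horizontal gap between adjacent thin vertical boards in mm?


A fence section. The picket gap is 26 mm.

Two posts, two rails, 11 pickets — a fence section. Span 1483 mm holds 11 pickets of 106 mm with 12 equal gaps: ⌊(1483 − 11·106) / 12⌋ = 26 mm.


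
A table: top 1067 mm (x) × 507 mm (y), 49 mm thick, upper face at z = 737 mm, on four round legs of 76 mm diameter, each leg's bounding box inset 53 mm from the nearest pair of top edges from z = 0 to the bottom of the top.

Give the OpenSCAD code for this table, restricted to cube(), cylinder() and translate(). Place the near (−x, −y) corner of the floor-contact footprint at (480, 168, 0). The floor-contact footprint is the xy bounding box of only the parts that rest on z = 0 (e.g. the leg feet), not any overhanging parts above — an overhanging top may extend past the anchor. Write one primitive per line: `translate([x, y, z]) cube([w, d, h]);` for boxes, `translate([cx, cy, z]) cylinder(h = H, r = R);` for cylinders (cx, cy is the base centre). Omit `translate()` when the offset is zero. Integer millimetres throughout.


translate([427, 115, 688]) cube([1067, 507, 49]);
translate([518, 206, 0]) cylinder(h = 688, r = 38);
translate([1403, 206, 0]) cylinder(h = 688, r = 38);
translate([518, 531, 0]) cylinder(h = 688, r = 38);
translate([1403, 531, 0]) cylinder(h = 688, r = 38);


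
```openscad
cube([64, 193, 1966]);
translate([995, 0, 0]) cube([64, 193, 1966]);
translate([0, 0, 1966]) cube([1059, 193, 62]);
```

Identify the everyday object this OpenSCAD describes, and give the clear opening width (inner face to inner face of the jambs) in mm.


A door frame. The clear opening width is 931 mm.

Two 1966 mm tall posts with a header on top — a door frame. The left jamb is 64 mm wide at x = 0; the right jamb starts at x = 995. The clear opening is 995 − 64 = 931 mm.


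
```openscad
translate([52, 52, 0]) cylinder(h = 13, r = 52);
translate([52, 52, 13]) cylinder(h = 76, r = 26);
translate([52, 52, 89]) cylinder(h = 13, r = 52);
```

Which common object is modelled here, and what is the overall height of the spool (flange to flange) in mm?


A spool. The overall height is 102 mm.

Three coaxial cylinders, large–small–large — a spool. Two 13 mm flanges and a 76 mm core give 13 + 76 + 13 = 102 mm.


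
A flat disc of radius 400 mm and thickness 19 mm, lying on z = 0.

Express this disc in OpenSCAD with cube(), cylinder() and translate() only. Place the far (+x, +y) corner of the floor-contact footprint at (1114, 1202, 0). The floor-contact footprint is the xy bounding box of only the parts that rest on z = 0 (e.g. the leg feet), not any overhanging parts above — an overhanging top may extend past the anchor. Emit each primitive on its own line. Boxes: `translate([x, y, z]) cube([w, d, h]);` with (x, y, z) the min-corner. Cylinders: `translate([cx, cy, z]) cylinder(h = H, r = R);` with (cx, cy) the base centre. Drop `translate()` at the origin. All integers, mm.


translate([714, 802, 0]) cylinder(h = 19, r = 400);


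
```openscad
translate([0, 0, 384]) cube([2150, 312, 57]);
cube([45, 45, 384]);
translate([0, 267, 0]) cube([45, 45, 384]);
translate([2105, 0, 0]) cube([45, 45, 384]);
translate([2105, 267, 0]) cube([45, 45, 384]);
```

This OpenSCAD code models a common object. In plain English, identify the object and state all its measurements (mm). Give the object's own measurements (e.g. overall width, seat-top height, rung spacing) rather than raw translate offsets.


A long wooden bench with a 2150 mm (x) × 312 mm (y) seat, 57 mm thick, its top surface 441 mm above the floor. Four 45 mm square legs at the seat corners, flush with the edges, run from z = 0 to the seat underside.


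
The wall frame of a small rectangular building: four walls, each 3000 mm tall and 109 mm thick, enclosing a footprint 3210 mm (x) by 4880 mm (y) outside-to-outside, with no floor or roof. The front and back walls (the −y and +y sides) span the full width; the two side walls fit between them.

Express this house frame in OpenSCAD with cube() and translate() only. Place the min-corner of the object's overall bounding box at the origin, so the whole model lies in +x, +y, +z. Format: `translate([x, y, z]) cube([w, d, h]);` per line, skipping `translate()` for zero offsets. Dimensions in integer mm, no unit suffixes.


cube([3210, 109, 3000]);
translate([0, 4771, 0]) cube([3210, 109, 3000]);
translate([0, 109, 0]) cube([109, 4662, 3000]);
translate([3101, 109, 0]) cube([109, 4662, 3000]);


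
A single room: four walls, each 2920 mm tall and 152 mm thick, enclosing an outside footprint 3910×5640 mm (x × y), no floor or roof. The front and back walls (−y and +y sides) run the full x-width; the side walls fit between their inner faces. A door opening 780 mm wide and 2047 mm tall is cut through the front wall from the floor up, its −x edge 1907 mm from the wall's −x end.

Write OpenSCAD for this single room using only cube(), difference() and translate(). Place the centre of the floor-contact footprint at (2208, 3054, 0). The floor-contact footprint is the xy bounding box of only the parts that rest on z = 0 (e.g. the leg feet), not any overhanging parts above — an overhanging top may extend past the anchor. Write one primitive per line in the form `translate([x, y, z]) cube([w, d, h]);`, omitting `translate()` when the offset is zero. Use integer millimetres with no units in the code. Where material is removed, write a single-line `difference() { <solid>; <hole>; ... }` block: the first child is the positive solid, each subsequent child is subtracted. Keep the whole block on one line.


difference() { translate([253, 234, 0]) cube([3910, 152, 2920]); translate([2160, 234, 0]) cube([780, 152, 2047]); }
translate([253, 5722, 0]) cube([3910, 152, 2920]);
translate([253, 386, 0]) cube([152, 5336, 2920]);
translate([4011, 386, 0]) cube([152, 5336, 2920]);
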